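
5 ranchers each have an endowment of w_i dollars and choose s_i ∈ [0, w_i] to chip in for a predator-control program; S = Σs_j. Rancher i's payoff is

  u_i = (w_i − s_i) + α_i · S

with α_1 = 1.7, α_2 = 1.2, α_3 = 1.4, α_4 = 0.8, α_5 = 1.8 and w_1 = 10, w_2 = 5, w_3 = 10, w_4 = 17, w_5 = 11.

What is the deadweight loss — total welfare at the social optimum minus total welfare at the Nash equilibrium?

∂u_i/∂s_i = α_i − 1, so rancher i contributes w_i if α_i > 1, else 0.
α_i > 1 for i ∈ {1, 2, 3, 5}; NE contributions (10, 5, 10, 0, 11), S = 36.
W^NE = Σw_i − S^NE + (Σα_i)·S^NE = 53 + 5.9·36 = 265.4.
Planner: ∂(Σu_j)/∂s_i = Σα_j − 1 = 5.9 > 0, so everyone contributes w_i; S^SO = 53, W^SO = 53 + 5.9·53 = 365.7.
Deadweight loss = 100.3.

100.3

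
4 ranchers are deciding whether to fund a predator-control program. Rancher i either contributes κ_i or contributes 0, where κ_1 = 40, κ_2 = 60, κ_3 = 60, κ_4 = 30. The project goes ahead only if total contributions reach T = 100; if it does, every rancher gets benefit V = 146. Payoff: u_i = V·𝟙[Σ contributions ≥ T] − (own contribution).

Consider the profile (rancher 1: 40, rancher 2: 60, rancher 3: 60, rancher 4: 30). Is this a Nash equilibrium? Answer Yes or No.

Total = 190 ≥ 100: provided.
Rancher 1 (pledges 40, payoff 106): dropping to 0 → total 150, payoff 146. Profitable deviation.

No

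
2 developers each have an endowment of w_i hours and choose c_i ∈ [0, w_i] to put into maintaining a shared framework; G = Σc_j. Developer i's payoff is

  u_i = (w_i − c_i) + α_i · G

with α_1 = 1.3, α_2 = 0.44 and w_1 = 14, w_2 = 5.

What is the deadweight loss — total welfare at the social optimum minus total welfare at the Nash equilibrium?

∂u_i/∂c_i = α_i − 1, so developer i contributes w_i if α_i > 1, else 0.
α_i > 1 for i ∈ {1}; NE contributions (14, 0), G = 14.
W^NE = Σw_i − G^NE + (Σα_i)·G^NE = 19 + 0.74·14 = 29.36.
Planner: ∂(Σu_j)/∂c_i = Σα_j − 1 = 0.74 > 0, so everyone contributes w_i; G^SO = 19, W^SO = 19 + 0.74·19 = 33.06.
Deadweight loss = 3.7.

3.7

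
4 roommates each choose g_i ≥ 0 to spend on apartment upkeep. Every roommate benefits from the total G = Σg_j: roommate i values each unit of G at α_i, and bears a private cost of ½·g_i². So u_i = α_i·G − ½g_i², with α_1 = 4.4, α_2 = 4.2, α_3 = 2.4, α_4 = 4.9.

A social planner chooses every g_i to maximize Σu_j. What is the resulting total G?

63.6

Planner FOC: ∂(Σu_j)/∂g_i = (Σα_j) − g_i = 0, so g_i^SO = Σα_j = 15.9 for every i; G^SO = 63.6.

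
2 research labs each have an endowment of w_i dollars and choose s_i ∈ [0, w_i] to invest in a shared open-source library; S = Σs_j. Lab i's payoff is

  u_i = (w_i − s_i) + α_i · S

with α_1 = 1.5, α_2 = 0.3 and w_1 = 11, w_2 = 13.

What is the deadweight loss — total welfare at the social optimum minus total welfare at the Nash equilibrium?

∂u_i/∂s_i = α_i − 1, so lab i contributes w_i if α_i > 1, else 0.
α_i > 1 for i ∈ {1}; NE contributions (11, 0), S = 11.
W^NE = Σw_i − S^NE + (Σα_i)·S^NE = 24 + 0.8·11 = 32.8.
Planner: ∂(Σu_j)/∂s_i = Σα_j − 1 = 0.8 > 0, so everyone contributes w_i; S^SO = 24, W^SO = 24 + 0.8·24 = 43.2.
Deadweight loss = 10.4.

10.4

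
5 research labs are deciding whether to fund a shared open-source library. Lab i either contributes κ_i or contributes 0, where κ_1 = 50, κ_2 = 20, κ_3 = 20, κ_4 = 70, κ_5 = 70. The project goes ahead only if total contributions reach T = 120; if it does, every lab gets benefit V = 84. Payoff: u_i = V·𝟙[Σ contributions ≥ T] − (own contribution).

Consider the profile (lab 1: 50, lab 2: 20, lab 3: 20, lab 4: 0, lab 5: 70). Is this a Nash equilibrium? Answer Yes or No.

Total = 160 ≥ 120: provided.
Lab 1 (pledges 50, payoff 34): dropping to 0 → total 110, payoff 0. No gain.
Lab 2 (pledges 20, payoff 64): dropping to 0 → total 140, payoff 84. Profitable deviation.

No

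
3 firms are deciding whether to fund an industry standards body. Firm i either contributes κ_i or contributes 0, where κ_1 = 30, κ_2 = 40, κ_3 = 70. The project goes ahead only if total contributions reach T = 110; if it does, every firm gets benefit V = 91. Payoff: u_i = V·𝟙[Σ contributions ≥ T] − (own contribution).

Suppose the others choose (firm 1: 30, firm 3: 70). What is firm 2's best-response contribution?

Others' total = 100. Contributing 40 brings total to 140 ≥ 110: gain V − κ_2 = 51.
Best response: 40.

40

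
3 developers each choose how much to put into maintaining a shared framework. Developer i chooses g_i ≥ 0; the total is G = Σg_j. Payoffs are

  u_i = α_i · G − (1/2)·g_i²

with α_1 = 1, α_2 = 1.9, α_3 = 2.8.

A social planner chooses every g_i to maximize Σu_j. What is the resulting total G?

Planner FOC: ∂(Σu_j)/∂g_i = (Σα_j) − g_i = 0, so g_i^SO = Σα_j = 5.7 for every i; G^SO = 17.1.

17.1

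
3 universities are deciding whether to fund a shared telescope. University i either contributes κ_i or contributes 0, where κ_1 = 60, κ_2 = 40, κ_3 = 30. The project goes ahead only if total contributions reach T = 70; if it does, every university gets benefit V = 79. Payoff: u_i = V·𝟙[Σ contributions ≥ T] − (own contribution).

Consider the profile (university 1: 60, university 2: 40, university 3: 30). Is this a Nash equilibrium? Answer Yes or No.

No

Total = 130 ≥ 70: provided.
University 1 (pledges 60, payoff 19): dropping to 0 → total 70, payoff 79. Profitable deviation.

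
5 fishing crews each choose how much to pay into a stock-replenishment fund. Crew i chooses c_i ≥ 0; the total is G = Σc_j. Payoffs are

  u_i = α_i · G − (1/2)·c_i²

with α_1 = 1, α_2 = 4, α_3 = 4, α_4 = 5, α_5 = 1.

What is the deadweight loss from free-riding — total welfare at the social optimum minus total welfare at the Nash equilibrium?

367

Crew i's FOC: ∂u_i/∂c_i = α_i − c_i = 0, so c_i* = α_i.
NE contributions = (1, 4, 4, 5, 1); G = 15.
W^NE = (Σα)·G − ½Σα_i² = 15² − ½·59 = 195.5.
Planner sets c_i = Σα_j = 15 for every i, so G^SO = 5·15 = 75.
W^SO = (Σα)·G^SO − ½·5·(Σα)² = (5/2)·15² = 562.5.
Deadweight loss = W^SO − W^NE = 367.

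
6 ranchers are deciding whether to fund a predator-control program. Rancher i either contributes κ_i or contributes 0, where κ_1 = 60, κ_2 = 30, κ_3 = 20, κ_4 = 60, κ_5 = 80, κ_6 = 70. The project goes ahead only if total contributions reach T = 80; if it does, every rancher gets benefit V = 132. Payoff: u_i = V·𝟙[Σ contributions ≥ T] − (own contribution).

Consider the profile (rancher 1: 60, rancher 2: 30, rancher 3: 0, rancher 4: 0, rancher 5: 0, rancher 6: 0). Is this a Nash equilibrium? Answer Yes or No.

Yes

Total = 90 ≥ 80: provided.
Rancher 1 (pledges 60, payoff 72): dropping to 0 → total 30, payoff 0. No gain.
Rancher 2 (pledges 30, payoff 102): dropping to 0 → total 60, payoff 0. No gain.
Rancher 3 (pledges 0, payoff 132): pledging 20 → total 110, payoff 112. No gain.
Rancher 4 (pledges 0, payoff 132): pledging 60 → total 150, payoff 72. No gain.
Rancher 5 (pledges 0, payoff 132): pledging 80 → total 170, payoff 52. No gain.
Rancher 6 (pledges 0, payoff 132): pledging 70 → total 160, payoff 62. No gain.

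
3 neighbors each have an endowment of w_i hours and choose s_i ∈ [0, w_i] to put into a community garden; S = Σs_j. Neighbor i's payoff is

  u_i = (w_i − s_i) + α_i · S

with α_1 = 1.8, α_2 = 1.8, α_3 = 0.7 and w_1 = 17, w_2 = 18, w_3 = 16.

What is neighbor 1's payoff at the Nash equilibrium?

∂u_i/∂s_i = α_i − 1, so neighbor i contributes w_i if α_i > 1, else 0.
α_i > 1 for i ∈ {1, 2}; NE contributions (17, 18, 0), S = 35.
u_1 = (17 − 17) + 1.8·35 = 63.

63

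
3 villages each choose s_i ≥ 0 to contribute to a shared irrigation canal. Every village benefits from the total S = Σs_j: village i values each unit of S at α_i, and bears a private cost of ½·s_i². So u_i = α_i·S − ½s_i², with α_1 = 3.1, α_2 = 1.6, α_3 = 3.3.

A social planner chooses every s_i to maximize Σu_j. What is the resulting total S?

24

Planner FOC: ∂(Σu_j)/∂s_i = (Σα_j) − s_i = 0, so s_i^SO = Σα_j = 8 for every i; S^SO = 24.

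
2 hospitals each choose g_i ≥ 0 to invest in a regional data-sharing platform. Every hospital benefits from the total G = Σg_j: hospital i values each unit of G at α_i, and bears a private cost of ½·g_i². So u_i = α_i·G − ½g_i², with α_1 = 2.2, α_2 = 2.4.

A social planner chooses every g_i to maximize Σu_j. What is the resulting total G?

Planner FOC: ∂(Σu_j)/∂g_i = (Σα_j) − g_i = 0, so g_i^SO = Σα_j = 4.6 for every i; G^SO = 9.2.

9.2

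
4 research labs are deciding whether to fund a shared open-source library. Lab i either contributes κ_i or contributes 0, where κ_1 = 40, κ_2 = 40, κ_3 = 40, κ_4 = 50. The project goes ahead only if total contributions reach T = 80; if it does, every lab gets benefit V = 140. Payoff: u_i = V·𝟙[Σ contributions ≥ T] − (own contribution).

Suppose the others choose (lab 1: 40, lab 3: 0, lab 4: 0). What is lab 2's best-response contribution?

Others' total = 40. Contributing 40 brings total to 80 ≥ 80: gain V − κ_2 = 100.
Best response: 40.

40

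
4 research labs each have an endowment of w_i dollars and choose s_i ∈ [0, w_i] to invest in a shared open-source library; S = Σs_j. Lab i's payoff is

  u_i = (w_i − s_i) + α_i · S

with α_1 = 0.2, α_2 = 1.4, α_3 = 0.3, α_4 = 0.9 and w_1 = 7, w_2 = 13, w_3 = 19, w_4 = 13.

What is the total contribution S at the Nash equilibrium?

13

∂u_i/∂s_i = α_i − 1, so lab i contributes w_i if α_i > 1, else 0.
α_i > 1 for i ∈ {2}; NE contributions (0, 13, 0, 0), S = 13.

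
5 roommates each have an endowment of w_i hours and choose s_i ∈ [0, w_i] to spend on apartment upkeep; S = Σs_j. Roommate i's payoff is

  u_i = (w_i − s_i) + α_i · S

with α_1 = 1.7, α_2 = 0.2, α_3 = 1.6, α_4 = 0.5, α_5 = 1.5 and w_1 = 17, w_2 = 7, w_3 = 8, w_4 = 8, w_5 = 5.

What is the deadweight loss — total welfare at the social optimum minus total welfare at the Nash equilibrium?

67.5

∂u_i/∂s_i = α_i − 1, so roommate i contributes w_i if α_i > 1, else 0.
α_i > 1 for i ∈ {1, 3, 5}; NE contributions (17, 0, 8, 0, 5), S = 30.
W^NE = Σw_i − S^NE + (Σα_i)·S^NE = 45 + 4.5·30 = 180.
Planner: ∂(Σu_j)/∂s_i = Σα_j − 1 = 4.5 > 0, so everyone contributes w_i; S^SO = 45, W^SO = 45 + 4.5·45 = 247.5.
Deadweight loss = 67.5.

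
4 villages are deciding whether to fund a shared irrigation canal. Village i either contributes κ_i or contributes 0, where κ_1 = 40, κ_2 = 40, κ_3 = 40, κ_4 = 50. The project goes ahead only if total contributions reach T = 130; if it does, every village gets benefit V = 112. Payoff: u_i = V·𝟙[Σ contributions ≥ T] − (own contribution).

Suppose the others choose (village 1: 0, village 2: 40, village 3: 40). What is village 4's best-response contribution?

Others' total = 80. Contributing 50 brings total to 130 ≥ 130: gain V − κ_4 = 62.
Best response: 50.

50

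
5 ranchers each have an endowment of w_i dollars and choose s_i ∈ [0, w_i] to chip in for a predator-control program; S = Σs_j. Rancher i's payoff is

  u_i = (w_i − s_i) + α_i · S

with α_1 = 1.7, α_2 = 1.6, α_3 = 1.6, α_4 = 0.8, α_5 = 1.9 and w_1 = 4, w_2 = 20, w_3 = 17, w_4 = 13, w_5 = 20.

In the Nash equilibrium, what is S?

61

∂u_i/∂s_i = α_i − 1, so rancher i contributes w_i if α_i > 1, else 0.
α_i > 1 for i ∈ {1, 2, 3, 5}; NE contributions (4, 20, 17, 0, 20), S = 61.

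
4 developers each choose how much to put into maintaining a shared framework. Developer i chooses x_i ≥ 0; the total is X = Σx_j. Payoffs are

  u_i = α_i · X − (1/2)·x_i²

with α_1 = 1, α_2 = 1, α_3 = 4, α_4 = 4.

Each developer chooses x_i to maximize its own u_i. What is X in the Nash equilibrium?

Developer i's FOC: ∂u_i/∂x_i = α_i − x_i = 0, so x_i* = α_i.
NE contributions = (1, 1, 4, 4); X = 10.

10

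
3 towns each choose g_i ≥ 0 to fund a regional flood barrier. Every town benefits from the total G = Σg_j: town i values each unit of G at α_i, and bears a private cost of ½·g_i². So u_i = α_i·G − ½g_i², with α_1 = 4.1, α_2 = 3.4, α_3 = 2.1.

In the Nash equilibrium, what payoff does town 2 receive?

Town i's FOC: ∂u_i/∂g_i = α_i − g_i = 0, so g_i* = α_i.
NE contributions = (4.1, 3.4, 2.1); G = 9.6.
u_2 = α_2·G − ½·(g_2)² = 3.4·9.6 − ½·3.4² = 26.86.

26.86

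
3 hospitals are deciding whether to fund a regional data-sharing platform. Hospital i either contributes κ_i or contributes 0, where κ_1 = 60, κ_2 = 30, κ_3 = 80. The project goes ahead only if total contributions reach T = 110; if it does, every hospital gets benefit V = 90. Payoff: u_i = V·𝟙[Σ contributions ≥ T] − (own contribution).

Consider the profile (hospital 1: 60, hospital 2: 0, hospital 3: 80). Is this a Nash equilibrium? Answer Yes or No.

Total = 140 ≥ 110: provided.
Hospital 1 (pledges 60, payoff 30): dropping to 0 → total 80, payoff 0. No gain.
Hospital 2 (pledges 0, payoff 90): pledging 30 → total 170, payoff 60. No gain.
Hospital 3 (pledges 80, payoff 10): dropping to 0 → total 60, payoff 0. No gain.

Yes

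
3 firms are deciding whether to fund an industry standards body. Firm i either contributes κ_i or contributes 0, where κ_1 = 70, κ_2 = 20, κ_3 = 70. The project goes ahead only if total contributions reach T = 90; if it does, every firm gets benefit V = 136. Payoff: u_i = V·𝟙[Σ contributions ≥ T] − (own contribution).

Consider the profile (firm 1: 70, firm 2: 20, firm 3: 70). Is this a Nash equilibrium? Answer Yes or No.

No

Total = 160 ≥ 90: provided.
Firm 1 (pledges 70, payoff 66): dropping to 0 → total 90, payoff 136. Profitable deviation.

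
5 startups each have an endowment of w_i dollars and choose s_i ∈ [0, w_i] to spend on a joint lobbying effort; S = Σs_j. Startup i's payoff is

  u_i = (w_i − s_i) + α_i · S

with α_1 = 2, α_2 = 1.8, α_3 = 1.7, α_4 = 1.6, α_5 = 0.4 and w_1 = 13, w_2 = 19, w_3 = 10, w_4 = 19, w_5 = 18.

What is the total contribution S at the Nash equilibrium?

∂u_i/∂s_i = α_i − 1, so startup i contributes w_i if α_i > 1, else 0.
α_i > 1 for i ∈ {1, 2, 3, 4}; NE contributions (13, 19, 10, 19, 0), S = 61.

61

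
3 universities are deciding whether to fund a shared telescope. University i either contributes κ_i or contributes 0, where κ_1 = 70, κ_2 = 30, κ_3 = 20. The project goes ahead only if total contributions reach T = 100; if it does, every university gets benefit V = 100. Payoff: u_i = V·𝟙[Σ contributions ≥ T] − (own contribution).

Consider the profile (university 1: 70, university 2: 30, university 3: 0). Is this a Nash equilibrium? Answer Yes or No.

Total = 100 ≥ 100: provided.
University 1 (pledges 70, payoff 30): dropping to 0 → total 30, payoff 0. No gain.
University 2 (pledges 30, payoff 70): dropping to 0 → total 70, payoff 0. No gain.
University 3 (pledges 0, payoff 100): pledging 20 → total 120, payoff 80. No gain.

Yes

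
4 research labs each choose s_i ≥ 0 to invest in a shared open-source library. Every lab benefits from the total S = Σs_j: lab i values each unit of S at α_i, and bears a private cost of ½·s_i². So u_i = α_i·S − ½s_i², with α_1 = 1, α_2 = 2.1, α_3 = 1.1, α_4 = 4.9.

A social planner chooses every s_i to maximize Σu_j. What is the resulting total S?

36.4

Planner FOC: ∂(Σu_j)/∂s_i = (Σα_j) − s_i = 0, so s_i^SO = Σα_j = 9.1 for every i; S^SO = 36.4.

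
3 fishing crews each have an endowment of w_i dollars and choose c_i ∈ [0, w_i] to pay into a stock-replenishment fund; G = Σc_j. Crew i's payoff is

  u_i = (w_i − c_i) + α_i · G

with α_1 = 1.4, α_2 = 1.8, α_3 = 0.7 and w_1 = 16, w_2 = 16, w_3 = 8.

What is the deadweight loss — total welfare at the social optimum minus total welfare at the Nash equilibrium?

23.2

∂u_i/∂c_i = α_i − 1, so crew i contributes w_i if α_i > 1, else 0.
α_i > 1 for i ∈ {1, 2}; NE contributions (16, 16, 0), G = 32.
W^NE = Σw_i − G^NE + (Σα_i)·G^NE = 40 + 2.9·32 = 132.8.
Planner: ∂(Σu_j)/∂c_i = Σα_j − 1 = 2.9 > 0, so everyone contributes w_i; G^SO = 40, W^SO = 40 + 2.9·40 = 156.
Deadweight loss = 23.2.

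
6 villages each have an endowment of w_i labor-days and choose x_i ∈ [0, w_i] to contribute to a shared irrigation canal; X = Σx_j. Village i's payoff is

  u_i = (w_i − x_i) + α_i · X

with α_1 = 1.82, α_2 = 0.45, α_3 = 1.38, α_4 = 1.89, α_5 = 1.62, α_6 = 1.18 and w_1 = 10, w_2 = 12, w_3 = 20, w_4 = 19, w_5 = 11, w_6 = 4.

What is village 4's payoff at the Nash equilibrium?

120.96

∂u_i/∂x_i = α_i − 1, so village i contributes w_i if α_i > 1, else 0.
α_i > 1 for i ∈ {1, 3, 4, 5, 6}; NE contributions (10, 0, 20, 19, 11, 4), X = 64.
u_4 = (19 − 19) + 1.89·64 = 120.96.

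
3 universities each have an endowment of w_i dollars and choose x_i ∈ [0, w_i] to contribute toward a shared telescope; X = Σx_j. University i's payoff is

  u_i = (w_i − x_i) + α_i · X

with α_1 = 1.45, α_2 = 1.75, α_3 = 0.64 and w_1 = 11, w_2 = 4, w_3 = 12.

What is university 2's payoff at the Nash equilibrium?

26.25

∂u_i/∂x_i = α_i − 1, so university i contributes w_i if α_i > 1, else 0.
α_i > 1 for i ∈ {1, 2}; NE contributions (11, 4, 0), X = 15.
u_2 = (4 − 4) + 1.75·15 = 26.25.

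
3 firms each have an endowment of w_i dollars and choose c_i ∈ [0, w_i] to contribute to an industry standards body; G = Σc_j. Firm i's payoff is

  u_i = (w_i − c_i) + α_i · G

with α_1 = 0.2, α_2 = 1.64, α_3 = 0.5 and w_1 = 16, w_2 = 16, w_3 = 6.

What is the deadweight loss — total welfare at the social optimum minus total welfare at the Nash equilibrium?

∂u_i/∂c_i = α_i − 1, so firm i contributes w_i if α_i > 1, else 0.
α_i > 1 for i ∈ {2}; NE contributions (0, 16, 0), G = 16.
W^NE = Σw_i − G^NE + (Σα_i)·G^NE = 38 + 1.34·16 = 59.44.
Planner: ∂(Σu_j)/∂c_i = Σα_j − 1 = 1.34 > 0, so everyone contributes w_i; G^SO = 38, W^SO = 38 + 1.34·38 = 88.92.
Deadweight loss = 29.48.

29.48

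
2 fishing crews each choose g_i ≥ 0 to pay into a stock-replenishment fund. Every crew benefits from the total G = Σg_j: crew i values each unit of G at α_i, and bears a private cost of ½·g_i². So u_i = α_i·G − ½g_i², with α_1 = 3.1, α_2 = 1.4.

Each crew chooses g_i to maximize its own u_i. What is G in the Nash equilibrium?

4.5

Crew i's FOC: ∂u_i/∂g_i = α_i − g_i = 0, so g_i* = α_i.
NE contributions = (3.1, 1.4); G = 4.5.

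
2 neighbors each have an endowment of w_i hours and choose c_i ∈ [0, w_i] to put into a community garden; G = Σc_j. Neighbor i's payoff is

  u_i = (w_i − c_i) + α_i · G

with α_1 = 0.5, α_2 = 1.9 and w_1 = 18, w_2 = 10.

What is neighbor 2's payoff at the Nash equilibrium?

∂u_i/∂c_i = α_i − 1, so neighbor i contributes w_i if α_i > 1, else 0.
α_i > 1 for i ∈ {2}; NE contributions (0, 10), G = 10.
u_2 = (10 − 10) + 1.9·10 = 19.

19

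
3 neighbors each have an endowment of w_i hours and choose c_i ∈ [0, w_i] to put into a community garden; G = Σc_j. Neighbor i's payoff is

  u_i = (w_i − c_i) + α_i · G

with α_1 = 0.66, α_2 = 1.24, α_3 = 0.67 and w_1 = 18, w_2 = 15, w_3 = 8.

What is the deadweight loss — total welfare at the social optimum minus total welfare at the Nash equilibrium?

40.82

∂u_i/∂c_i = α_i − 1, so neighbor i contributes w_i if α_i > 1, else 0.
α_i > 1 for i ∈ {2}; NE contributions (0, 15, 0), G = 15.
W^NE = Σw_i − G^NE + (Σα_i)·G^NE = 41 + 1.57·15 = 64.55.
Planner: ∂(Σu_j)/∂c_i = Σα_j − 1 = 1.57 > 0, so everyone contributes w_i; G^SO = 41, W^SO = 41 + 1.57·41 = 105.37.
Deadweight loss = 40.82.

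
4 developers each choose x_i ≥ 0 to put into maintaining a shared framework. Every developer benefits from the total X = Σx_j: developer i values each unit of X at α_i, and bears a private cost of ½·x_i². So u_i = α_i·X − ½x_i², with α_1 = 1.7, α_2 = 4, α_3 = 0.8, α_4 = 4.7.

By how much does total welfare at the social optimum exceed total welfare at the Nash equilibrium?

146.25

Developer i's FOC: ∂u_i/∂x_i = α_i − x_i = 0, so x_i* = α_i.
NE contributions = (1.7, 4, 0.8, 4.7); X = 11.2.
W^NE = (Σα)·X − ½Σα_i² = 11.2² − ½·41.62 = 104.63.
Planner sets x_i = Σα_j = 11.2 for every i, so X^SO = 4·11.2 = 44.8.
W^SO = (Σα)·X^SO − ½·4·(Σα)² = (4/2)·11.2² = 250.88.
Deadweight loss = W^SO − W^NE = 146.25.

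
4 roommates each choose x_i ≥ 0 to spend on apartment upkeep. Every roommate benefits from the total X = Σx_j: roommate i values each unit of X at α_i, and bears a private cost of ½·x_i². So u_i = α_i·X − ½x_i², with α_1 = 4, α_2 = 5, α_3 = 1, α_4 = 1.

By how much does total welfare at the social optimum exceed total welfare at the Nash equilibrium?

142.5

Roommate i's FOC: ∂u_i/∂x_i = α_i − x_i = 0, so x_i* = α_i.
NE contributions = (4, 5, 1, 1); X = 11.
W^NE = (Σα)·X − ½Σα_i² = 11² − ½·43 = 99.5.
Planner sets x_i = Σα_j = 11 for every i, so X^SO = 4·11 = 44.
W^SO = (Σα)·X^SO − ½·4·(Σα)² = (4/2)·11² = 242.
Deadweight loss = W^SO − W^NE = 142.5.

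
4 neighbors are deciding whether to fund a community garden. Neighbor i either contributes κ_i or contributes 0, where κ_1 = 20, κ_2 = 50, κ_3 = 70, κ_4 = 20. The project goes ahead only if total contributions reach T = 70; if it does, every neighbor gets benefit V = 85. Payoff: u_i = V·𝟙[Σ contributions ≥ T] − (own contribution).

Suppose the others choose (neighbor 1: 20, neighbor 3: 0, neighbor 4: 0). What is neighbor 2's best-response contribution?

Others' total = 20. Contributing 50 brings total to 70 ≥ 70: gain V − κ_2 = 35.
Best response: 50.

50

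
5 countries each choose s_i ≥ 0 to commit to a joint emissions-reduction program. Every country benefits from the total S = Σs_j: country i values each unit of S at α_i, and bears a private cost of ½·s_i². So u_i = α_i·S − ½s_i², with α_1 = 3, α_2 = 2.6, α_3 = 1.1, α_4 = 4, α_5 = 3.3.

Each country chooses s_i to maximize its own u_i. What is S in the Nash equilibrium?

Country i's FOC: ∂u_i/∂s_i = α_i − s_i = 0, so s_i* = α_i.
NE contributions = (3, 2.6, 1.1, 4, 3.3); S = 14.

14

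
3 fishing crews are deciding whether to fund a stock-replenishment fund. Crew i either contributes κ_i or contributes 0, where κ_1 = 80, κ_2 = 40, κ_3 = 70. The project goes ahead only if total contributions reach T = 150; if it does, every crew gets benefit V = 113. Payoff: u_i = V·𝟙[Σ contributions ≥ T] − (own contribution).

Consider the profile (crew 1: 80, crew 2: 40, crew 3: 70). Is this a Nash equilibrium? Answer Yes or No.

No

Total = 190 ≥ 150: provided.
Crew 1 (pledges 80, payoff 33): dropping to 0 → total 110, payoff 0. No gain.
Crew 2 (pledges 40, payoff 73): dropping to 0 → total 150, payoff 113. Profitable deviation.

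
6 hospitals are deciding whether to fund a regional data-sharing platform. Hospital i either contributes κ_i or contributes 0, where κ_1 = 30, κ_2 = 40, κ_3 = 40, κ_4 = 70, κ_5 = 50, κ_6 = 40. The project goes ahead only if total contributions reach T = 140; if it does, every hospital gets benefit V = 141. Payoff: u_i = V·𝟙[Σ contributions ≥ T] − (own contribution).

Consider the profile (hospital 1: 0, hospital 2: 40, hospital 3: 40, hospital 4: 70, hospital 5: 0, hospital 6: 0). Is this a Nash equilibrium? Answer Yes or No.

Yes

Total = 150 ≥ 140: provided.
Hospital 1 (pledges 0, payoff 141): pledging 30 → total 180, payoff 111. No gain.
Hospital 2 (pledges 40, payoff 101): dropping to 0 → total 110, payoff 0. No gain.
Hospital 3 (pledges 40, payoff 101): dropping to 0 → total 110, payoff 0. No gain.
Hospital 4 (pledges 70, payoff 71): dropping to 0 → total 80, payoff 0. No gain.
Hospital 5 (pledges 0, payoff 141): pledging 50 → total 200, payoff 91. No gain.
Hospital 6 (pledges 0, payoff 141): pledging 40 → total 190, payoff 101. No gain.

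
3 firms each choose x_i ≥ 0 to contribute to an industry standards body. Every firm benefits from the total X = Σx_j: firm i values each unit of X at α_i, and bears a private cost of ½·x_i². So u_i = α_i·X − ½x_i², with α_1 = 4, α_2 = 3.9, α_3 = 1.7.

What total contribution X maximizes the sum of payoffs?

28.8

Planner FOC: ∂(Σu_j)/∂x_i = (Σα_j) − x_i = 0, so x_i^SO = Σα_j = 9.6 for every i; X^SO = 28.8.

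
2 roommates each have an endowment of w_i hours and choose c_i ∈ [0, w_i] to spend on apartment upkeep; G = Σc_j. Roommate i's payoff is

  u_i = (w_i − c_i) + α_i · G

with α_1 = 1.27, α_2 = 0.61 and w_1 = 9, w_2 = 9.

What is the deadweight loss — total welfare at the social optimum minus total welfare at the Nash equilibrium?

7.92

∂u_i/∂c_i = α_i − 1, so roommate i contributes w_i if α_i > 1, else 0.
α_i > 1 for i ∈ {1}; NE contributions (9, 0), G = 9.
W^NE = Σw_i − G^NE + (Σα_i)·G^NE = 18 + 0.88·9 = 25.92.
Planner: ∂(Σu_j)/∂c_i = Σα_j − 1 = 0.88 > 0, so everyone contributes w_i; G^SO = 18, W^SO = 18 + 0.88·18 = 33.84.
Deadweight loss = 7.92.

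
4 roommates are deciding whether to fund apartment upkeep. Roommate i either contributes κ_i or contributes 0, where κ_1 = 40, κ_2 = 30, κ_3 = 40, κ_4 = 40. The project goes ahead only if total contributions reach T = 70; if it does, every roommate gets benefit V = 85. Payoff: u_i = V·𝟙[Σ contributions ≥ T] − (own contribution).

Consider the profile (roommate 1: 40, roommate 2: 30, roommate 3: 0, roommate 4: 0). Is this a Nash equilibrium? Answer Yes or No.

Total = 70 ≥ 70: provided.
Roommate 1 (pledges 40, payoff 45): dropping to 0 → total 30, payoff 0. No gain.
Roommate 2 (pledges 30, payoff 55): dropping to 0 → total 40, payoff 0. No gain.
Roommate 3 (pledges 0, payoff 85): pledging 40 → total 110, payoff 45. No gain.
Roommate 4 (pledges 0, payoff 85): pledging 40 → total 110, payoff 45. No gain.

Yes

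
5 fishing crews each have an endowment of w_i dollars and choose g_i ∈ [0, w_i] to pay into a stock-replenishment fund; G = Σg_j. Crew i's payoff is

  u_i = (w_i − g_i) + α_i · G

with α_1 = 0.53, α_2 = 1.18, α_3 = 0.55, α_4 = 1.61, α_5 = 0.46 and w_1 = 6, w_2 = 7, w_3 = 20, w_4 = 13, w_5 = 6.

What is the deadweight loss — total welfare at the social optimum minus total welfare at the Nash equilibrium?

106.56

∂u_i/∂g_i = α_i − 1, so crew i contributes w_i if α_i > 1, else 0.
α_i > 1 for i ∈ {2, 4}; NE contributions (0, 7, 0, 13, 0), G = 20.
W^NE = Σw_i − G^NE + (Σα_i)·G^NE = 52 + 3.33·20 = 118.6.
Planner: ∂(Σu_j)/∂g_i = Σα_j − 1 = 3.33 > 0, so everyone contributes w_i; G^SO = 52, W^SO = 52 + 3.33·52 = 225.16.
Deadweight loss = 106.56.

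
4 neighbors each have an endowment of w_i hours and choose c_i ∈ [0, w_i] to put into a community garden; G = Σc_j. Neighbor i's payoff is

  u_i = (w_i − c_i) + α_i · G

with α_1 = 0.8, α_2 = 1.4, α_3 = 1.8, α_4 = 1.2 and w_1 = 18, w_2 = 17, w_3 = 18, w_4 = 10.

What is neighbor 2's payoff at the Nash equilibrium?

63

∂u_i/∂c_i = α_i − 1, so neighbor i contributes w_i if α_i > 1, else 0.
α_i > 1 for i ∈ {2, 3, 4}; NE contributions (0, 17, 18, 10), G = 45.
u_2 = (17 − 17) + 1.4·45 = 63.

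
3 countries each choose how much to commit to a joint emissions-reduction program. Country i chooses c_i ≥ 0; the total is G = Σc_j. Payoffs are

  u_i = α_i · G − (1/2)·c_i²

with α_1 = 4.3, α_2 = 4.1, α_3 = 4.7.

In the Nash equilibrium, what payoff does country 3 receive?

50.525

Country i's FOC: ∂u_i/∂c_i = α_i − c_i = 0, so c_i* = α_i.
NE contributions = (4.3, 4.1, 4.7); G = 13.1.
u_3 = α_3·G − ½·(c_3)² = 4.7·13.1 − ½·4.7² = 50.525.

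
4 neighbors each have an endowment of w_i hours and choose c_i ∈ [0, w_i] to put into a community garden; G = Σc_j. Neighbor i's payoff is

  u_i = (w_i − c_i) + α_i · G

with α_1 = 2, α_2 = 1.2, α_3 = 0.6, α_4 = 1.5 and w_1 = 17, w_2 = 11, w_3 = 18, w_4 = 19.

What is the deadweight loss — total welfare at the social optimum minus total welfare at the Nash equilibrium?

77.4

∂u_i/∂c_i = α_i − 1, so neighbor i contributes w_i if α_i > 1, else 0.
α_i > 1 for i ∈ {1, 2, 4}; NE contributions (17, 11, 0, 19), G = 47.
W^NE = Σw_i − G^NE + (Σα_i)·G^NE = 65 + 4.3·47 = 267.1.
Planner: ∂(Σu_j)/∂c_i = Σα_j − 1 = 4.3 > 0, so everyone contributes w_i; G^SO = 65, W^SO = 65 + 4.3·65 = 344.5.
Deadweight loss = 77.4.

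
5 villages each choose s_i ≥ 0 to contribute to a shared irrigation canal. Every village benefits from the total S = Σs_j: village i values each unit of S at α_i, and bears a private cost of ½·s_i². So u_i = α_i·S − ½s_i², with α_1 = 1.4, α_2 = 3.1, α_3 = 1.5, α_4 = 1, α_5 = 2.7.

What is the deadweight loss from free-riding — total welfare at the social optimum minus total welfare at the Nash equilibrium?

Village i's FOC: ∂u_i/∂s_i = α_i − s_i = 0, so s_i* = α_i.
NE contributions = (1.4, 3.1, 1.5, 1, 2.7); S = 9.7.
W^NE = (Σα)·S − ½Σα_i² = 9.7² − ½·22.11 = 83.035.
Planner sets s_i = Σα_j = 9.7 for every i, so S^SO = 5·9.7 = 48.5.
W^SO = (Σα)·S^SO − ½·5·(Σα)² = (5/2)·9.7² = 235.225.
Deadweight loss = W^SO − W^NE = 152.19.

152.19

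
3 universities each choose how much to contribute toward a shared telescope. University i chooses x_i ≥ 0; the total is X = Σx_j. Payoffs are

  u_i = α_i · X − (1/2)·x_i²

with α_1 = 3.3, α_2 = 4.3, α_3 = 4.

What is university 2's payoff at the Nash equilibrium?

40.635

University i's FOC: ∂u_i/∂x_i = α_i − x_i = 0, so x_i* = α_i.
NE contributions = (3.3, 4.3, 4); X = 11.6.
u_2 = α_2·X − ½·(x_2)² = 4.3·11.6 − ½·4.3² = 40.635.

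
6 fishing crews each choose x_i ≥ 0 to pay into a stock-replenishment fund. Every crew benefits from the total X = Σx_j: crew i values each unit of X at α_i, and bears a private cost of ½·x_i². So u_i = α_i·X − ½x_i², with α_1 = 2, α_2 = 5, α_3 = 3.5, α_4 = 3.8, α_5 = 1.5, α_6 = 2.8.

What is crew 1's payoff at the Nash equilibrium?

35.2

Crew i's FOC: ∂u_i/∂x_i = α_i − x_i = 0, so x_i* = α_i.
NE contributions = (2, 5, 3.5, 3.8, 1.5, 2.8); X = 18.6.
u_1 = α_1·X − ½·(x_1)² = 2·18.6 − ½·2² = 35.2.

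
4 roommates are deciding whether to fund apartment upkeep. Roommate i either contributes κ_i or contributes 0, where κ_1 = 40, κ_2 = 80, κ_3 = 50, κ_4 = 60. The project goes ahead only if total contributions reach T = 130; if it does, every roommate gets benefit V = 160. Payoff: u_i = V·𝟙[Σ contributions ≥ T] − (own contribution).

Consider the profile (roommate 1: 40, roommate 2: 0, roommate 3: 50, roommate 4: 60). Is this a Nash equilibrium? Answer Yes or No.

Total = 150 ≥ 130: provided.
Roommate 1 (pledges 40, payoff 120): dropping to 0 → total 110, payoff 0. No gain.
Roommate 2 (pledges 0, payoff 160): pledging 80 → total 230, payoff 80. No gain.
Roommate 3 (pledges 50, payoff 110): dropping to 0 → total 100, payoff 0. No gain.
Roommate 4 (pledges 60, payoff 100): dropping to 0 → total 90, payoff 0. No gain.

Yes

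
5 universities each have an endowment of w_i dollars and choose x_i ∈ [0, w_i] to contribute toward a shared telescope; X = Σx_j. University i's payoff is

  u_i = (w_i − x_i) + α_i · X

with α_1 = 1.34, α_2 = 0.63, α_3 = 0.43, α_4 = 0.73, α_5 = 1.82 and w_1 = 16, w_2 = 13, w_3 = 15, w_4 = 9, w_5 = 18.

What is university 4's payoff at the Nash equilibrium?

∂u_i/∂x_i = α_i − 1, so university i contributes w_i if α_i > 1, else 0.
α_i > 1 for i ∈ {1, 5}; NE contributions (16, 0, 0, 0, 18), X = 34.
u_4 = (9 − 0) + 0.73·34 = 33.82.

33.82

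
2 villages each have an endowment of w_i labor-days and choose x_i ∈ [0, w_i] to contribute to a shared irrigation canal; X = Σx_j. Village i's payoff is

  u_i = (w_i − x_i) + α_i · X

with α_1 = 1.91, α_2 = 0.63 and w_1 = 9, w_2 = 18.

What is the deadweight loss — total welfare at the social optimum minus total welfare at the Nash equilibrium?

∂u_i/∂x_i = α_i − 1, so village i contributes w_i if α_i > 1, else 0.
α_i > 1 for i ∈ {1}; NE contributions (9, 0), X = 9.
W^NE = Σw_i − X^NE + (Σα_i)·X^NE = 27 + 1.54·9 = 40.86.
Planner: ∂(Σu_j)/∂x_i = Σα_j − 1 = 1.54 > 0, so everyone contributes w_i; X^SO = 27, W^SO = 27 + 1.54·27 = 68.58.
Deadweight loss = 27.72.

27.72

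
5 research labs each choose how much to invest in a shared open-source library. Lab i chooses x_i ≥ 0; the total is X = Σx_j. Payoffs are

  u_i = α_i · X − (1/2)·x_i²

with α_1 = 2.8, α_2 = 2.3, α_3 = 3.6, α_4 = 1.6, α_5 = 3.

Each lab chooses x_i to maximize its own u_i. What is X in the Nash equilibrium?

13.3

Lab i's FOC: ∂u_i/∂x_i = α_i − x_i = 0, so x_i* = α_i.
NE contributions = (2.8, 2.3, 3.6, 1.6, 3); X = 13.3.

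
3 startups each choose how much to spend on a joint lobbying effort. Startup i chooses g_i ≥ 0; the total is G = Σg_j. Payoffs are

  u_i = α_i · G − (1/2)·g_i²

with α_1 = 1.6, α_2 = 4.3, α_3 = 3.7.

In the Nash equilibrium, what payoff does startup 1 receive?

14.08

Startup i's FOC: ∂u_i/∂g_i = α_i − g_i = 0, so g_i* = α_i.
NE contributions = (1.6, 4.3, 3.7); G = 9.6.
u_1 = α_1·G − ½·(g_1)² = 1.6·9.6 − ½·1.6² = 14.08.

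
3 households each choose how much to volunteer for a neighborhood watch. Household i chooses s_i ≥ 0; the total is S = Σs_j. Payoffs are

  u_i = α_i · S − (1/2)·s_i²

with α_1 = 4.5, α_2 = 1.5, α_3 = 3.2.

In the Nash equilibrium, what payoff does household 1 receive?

31.275

Household i's FOC: ∂u_i/∂s_i = α_i − s_i = 0, so s_i* = α_i.
NE contributions = (4.5, 1.5, 3.2); S = 9.2.
u_1 = α_1·S − ½·(s_1)² = 4.5·9.2 − ½·4.5² = 31.275.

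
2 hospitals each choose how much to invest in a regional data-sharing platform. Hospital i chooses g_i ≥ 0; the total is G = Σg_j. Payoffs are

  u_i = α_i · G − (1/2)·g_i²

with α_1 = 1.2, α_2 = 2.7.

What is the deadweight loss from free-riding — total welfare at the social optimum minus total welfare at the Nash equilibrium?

4.365

Hospital i's FOC: ∂u_i/∂g_i = α_i − g_i = 0, so g_i* = α_i.
NE contributions = (1.2, 2.7); G = 3.9.
W^NE = (Σα)·G − ½Σα_i² = 3.9² − ½·8.73 = 10.845.
Planner sets g_i = Σα_j = 3.9 for every i, so G^SO = 2·3.9 = 7.8.
W^SO = (Σα)·G^SO − ½·2·(Σα)² = (2/2)·3.9² = 15.21.
Deadweight loss = W^SO − W^NE = 4.365.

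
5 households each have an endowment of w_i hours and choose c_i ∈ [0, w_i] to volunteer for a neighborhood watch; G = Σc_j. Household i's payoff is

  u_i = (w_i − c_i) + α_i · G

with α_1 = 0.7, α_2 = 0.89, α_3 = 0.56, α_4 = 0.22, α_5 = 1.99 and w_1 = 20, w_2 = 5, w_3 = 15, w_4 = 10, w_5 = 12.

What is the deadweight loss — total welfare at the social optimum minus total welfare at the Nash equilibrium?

168

∂u_i/∂c_i = α_i − 1, so household i contributes w_i if α_i > 1, else 0.
α_i > 1 for i ∈ {5}; NE contributions (0, 0, 0, 0, 12), G = 12.
W^NE = Σw_i − G^NE + (Σα_i)·G^NE = 62 + 3.36·12 = 102.32.
Planner: ∂(Σu_j)/∂c_i = Σα_j − 1 = 3.36 > 0, so everyone contributes w_i; G^SO = 62, W^SO = 62 + 3.36·62 = 270.32.
Deadweight loss = 168.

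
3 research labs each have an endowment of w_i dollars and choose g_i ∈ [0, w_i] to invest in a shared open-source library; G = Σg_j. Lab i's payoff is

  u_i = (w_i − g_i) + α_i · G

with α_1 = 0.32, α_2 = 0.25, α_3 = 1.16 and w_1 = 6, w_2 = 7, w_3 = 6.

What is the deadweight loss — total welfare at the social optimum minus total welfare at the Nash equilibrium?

9.49

∂u_i/∂g_i = α_i − 1, so lab i contributes w_i if α_i > 1, else 0.
α_i > 1 for i ∈ {3}; NE contributions (0, 0, 6), G = 6.
W^NE = Σw_i − G^NE + (Σα_i)·G^NE = 19 + 0.73·6 = 23.38.
Planner: ∂(Σu_j)/∂g_i = Σα_j − 1 = 0.73 > 0, so everyone contributes w_i; G^SO = 19, W^SO = 19 + 0.73·19 = 32.87.
Deadweight loss = 9.49.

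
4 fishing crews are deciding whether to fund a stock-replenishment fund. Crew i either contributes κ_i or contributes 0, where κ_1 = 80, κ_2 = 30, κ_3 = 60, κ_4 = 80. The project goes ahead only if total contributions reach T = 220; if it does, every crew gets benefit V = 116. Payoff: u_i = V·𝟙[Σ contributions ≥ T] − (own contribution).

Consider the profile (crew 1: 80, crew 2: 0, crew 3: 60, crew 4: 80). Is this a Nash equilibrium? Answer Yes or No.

Yes

Total = 220 ≥ 220: provided.
Crew 1 (pledges 80, payoff 36): dropping to 0 → total 140, payoff 0. No gain.
Crew 2 (pledges 0, payoff 116): pledging 30 → total 250, payoff 86. No gain.
Crew 3 (pledges 60, payoff 56): dropping to 0 → total 160, payoff 0. No gain.
Crew 4 (pledges 80, payoff 36): dropping to 0 → total 140, payoff 0. No gain.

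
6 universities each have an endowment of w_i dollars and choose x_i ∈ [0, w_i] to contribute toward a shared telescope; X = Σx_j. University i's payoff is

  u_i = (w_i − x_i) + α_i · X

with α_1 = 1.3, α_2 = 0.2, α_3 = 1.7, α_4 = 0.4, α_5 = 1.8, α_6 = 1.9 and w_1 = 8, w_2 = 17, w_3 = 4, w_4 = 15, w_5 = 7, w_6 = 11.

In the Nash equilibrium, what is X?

30

∂u_i/∂x_i = α_i − 1, so university i contributes w_i if α_i > 1, else 0.
α_i > 1 for i ∈ {1, 3, 5, 6}; NE contributions (8, 0, 4, 0, 7, 11), X = 30.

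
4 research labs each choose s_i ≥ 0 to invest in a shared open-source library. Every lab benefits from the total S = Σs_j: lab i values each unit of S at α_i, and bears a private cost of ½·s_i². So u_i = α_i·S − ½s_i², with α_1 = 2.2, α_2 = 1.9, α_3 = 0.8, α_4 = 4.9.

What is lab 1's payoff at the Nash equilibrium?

19.14

Lab i's FOC: ∂u_i/∂s_i = α_i − s_i = 0, so s_i* = α_i.
NE contributions = (2.2, 1.9, 0.8, 4.9); S = 9.8.
u_1 = α_1·S − ½·(s_1)² = 2.2·9.8 − ½·2.2² = 19.14.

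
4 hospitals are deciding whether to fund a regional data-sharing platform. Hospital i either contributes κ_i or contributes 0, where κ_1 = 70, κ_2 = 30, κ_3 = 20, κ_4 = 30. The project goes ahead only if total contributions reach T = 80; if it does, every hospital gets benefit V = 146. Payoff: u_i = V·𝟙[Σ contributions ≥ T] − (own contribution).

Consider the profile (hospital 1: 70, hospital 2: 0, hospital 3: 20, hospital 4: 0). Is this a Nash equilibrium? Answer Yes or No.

Yes

Total = 90 ≥ 80: provided.
Hospital 1 (pledges 70, payoff 76): dropping to 0 → total 20, payoff 0. No gain.
Hospital 2 (pledges 0, payoff 146): pledging 30 → total 120, payoff 116. No gain.
Hospital 3 (pledges 20, payoff 126): dropping to 0 → total 70, payoff 0. No gain.
Hospital 4 (pledges 0, payoff 146): pledging 30 → total 120, payoff 116. No gain.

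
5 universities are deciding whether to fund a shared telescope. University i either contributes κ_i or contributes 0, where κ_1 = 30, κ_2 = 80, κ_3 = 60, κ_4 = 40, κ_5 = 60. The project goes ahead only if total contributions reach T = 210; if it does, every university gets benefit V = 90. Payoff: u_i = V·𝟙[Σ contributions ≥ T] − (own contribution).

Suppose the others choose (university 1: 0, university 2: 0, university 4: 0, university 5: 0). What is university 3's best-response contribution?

Others' total = 0. Even contributing 60 gives 60 < 210: no benefit either way.
Best response: 0.

0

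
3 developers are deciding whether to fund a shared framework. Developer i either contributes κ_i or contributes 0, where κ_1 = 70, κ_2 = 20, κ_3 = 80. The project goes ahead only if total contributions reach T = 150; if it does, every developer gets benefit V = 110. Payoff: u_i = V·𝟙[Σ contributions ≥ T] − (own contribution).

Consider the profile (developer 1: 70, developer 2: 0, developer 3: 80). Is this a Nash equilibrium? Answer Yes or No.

Total = 150 ≥ 150: provided.
Developer 1 (pledges 70, payoff 40): dropping to 0 → total 80, payoff 0. No gain.
Developer 2 (pledges 0, payoff 110): pledging 20 → total 170, payoff 90. No gain.
Developer 3 (pledges 80, payoff 30): dropping to 0 → total 70, payoff 0. No gain.

Yes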